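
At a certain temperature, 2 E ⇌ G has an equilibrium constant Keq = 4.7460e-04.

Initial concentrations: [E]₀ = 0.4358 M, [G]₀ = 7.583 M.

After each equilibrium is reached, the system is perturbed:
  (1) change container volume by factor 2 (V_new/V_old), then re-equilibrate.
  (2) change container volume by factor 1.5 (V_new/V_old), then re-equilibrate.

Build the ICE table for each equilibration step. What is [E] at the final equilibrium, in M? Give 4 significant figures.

[E]_eq = 5.175 M

Q₀ = 39.93 vs Keq = 4.7460e-04 ⇒ Q>K, reverse
Step 1:
                  E         G
  I          0.4358     7.583
  C           14.94    -7.471
  E           15.38    0.1122
  solve Keq expr → x = -7.471; check Q = 4.7460e-04
Then change container volume by factor 2 (V_new/V_old).
Step 2:
                  E         G
  I           7.689   0.05611
  C          0.0553  -0.02765
  E           7.744   0.02846
  solve Keq expr → x = -0.02765; check Q = 4.7460e-04
Then change container volume by factor 1.5 (V_new/V_old).
Step 3:
                  E         G
  I           5.163   0.01897
  C         0.01253 -0.006263
  E           5.175   0.01271
  solve Keq expr → x = -0.006263; check Q = 4.7460e-04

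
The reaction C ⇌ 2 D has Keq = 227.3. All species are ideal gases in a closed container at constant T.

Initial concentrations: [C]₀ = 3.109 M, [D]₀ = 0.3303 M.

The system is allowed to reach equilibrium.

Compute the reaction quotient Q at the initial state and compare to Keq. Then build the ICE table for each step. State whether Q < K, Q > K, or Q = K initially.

Q₀ = 0.03509; Q < K (proceeds forward)

Q₀ = 0.03509 vs Keq = 227.3 ⇒ Q<K, forward
Step 1:
                    C           D
  I             3.109      0.3303
  C            -2.939       5.879
  E            0.1696       6.209
  solve Keq expr → x = 2.939; check Q = 227.3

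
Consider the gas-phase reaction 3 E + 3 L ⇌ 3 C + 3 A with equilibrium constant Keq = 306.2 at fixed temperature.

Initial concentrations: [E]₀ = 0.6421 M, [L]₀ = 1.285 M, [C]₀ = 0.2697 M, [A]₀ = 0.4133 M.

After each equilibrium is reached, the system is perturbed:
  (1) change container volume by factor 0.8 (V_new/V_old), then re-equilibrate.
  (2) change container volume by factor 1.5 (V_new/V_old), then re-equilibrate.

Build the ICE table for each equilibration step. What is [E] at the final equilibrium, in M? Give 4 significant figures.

Q₀ = 0.002466 vs Keq = 306.2 ⇒ Q<K, forward
Step 1:
                   E          L          C          A
  I           0.6421      1.285     0.2697     0.4133
  C          -0.5062    -0.5062     0.5062     0.5062
  E           0.1359     0.7788     0.7759     0.9195
  solve Keq expr → x = 0.1687; check Q = 306.2
Then change container volume by factor 0.8 (V_new/V_old).
Step 2:
                   E          L          C          A
  I           0.1699     0.9735     0.9699      1.149
  C                0          0          0          0
  E           0.1699     0.9735     0.9699      1.149
  solve Keq expr → x = 0; check Q = 306.2
Then change container volume by factor 1.5 (V_new/V_old).
Step 3:
                   E          L          C          A
  I           0.1133      0.649     0.6466     0.7662
  C                0          0          0          0
  E           0.1133      0.649     0.6466     0.7662
  solve Keq expr → x = 0; check Q = 306.2

[E]_eq = 0.1133 M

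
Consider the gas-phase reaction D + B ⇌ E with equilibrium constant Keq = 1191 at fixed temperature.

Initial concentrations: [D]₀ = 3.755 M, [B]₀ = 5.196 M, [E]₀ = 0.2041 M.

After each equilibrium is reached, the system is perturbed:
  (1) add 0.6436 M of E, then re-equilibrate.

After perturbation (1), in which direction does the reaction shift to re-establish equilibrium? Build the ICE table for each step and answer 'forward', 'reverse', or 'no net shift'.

Q₀ = 0.01046 vs Keq = 1191 ⇒ Q<K, forward
Step 1:
                  D         B         E
  I           3.755     5.196    0.2041
  C          -3.753    -3.753     3.753
  E        0.002302     1.443     3.957
  solve Keq expr → x = 3.753; check Q = 1191
Then add 0.6436 M of E.
Step 2:
                  D         B         E
  I        0.002302     1.443       4.6
  C       3.7350e-04 3.7350e-04 -3.7350e-04
  E        0.002675     1.444       4.6
  solve Keq expr → x = -3.7350e-04; check Q = 1191

Direction: reverse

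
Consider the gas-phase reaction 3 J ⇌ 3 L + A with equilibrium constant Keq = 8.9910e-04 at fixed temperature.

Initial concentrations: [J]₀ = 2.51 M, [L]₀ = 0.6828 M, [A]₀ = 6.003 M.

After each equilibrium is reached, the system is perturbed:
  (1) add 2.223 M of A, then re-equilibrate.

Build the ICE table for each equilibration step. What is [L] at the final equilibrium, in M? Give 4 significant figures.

Q₀ = 0.1208 vs Keq = 8.9910e-04 ⇒ Q>K, reverse
Step 1:
                   J          L          A
  Initial       2.51     0.6828      6.003
  Change      0.5203    -0.5203    -0.1734
  Equil         3.03     0.1625       5.83
  solve Keq expr → x = -0.1734; check Q = 8.9910e-04
Then add 2.223 M of A.
Step 2:
                   J          L          A
  Initial       3.03     0.1625      8.053
  Change      0.0158    -0.0158  -0.005266
  Equil        3.046     0.1467      8.047
  solve Keq expr → x = -0.005266; check Q = 8.9910e-04

[L]_eq = 0.1467 M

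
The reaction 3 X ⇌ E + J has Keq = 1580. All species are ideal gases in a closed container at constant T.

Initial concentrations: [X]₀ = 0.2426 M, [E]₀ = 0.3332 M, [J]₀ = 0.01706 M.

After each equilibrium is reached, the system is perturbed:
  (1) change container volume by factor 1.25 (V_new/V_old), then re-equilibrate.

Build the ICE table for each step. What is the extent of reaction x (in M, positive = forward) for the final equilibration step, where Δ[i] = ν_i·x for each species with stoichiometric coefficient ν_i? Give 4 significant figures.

x = -5.5670e-04 M

Q₀ = 0.3981 vs Keq = 1580 ⇒ Q<K, forward
Step 1:
                   X          E          J
  init        0.2426     0.3332    0.01706
  Δ          -0.2143    0.07143    0.07143
  eq          0.0283     0.4046    0.08849
  solve Keq expr → x = 0.07143; check Q = 1580
Then change container volume by factor 1.25 (V_new/V_old).
Step 2:
                   X          E          J
  init       0.02264     0.3237    0.07079
  Δ          0.00167 -5.5670e-04 -5.5670e-04
  eq         0.02431     0.3232    0.07024
  solve Keq expr → x = -5.5670e-04; check Q = 1580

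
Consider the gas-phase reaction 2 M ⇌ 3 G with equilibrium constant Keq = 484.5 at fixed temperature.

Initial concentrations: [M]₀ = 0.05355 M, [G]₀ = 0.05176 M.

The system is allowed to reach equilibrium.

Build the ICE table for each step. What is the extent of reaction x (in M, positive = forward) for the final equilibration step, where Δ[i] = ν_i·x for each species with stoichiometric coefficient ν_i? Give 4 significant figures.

Q₀ = 0.04836 vs Keq = 484.5 ⇒ Q<K, forward
Step 1:
                  M         G
  init      0.05355   0.05176
  Δ        -0.05145   0.07717
  eq       0.002103    0.1289
  solve Keq expr → x = 0.02572; check Q = 484.5

x = 0.02572 M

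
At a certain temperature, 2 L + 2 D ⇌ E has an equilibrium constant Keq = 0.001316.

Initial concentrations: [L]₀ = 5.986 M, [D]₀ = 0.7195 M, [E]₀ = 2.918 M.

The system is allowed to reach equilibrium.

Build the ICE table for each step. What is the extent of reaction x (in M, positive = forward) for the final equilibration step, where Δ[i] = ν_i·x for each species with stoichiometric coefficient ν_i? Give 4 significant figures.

Q₀ = 0.1573 vs Keq = 0.001316 ⇒ Q>K, reverse
Step 1:
                   L          D          E
  init         5.986     0.7195      2.918
  Δ            2.968      2.968     -1.484
  eq           8.954      3.687      1.434
  solve Keq expr → x = -1.484; check Q = 0.001316

x = -1.484 M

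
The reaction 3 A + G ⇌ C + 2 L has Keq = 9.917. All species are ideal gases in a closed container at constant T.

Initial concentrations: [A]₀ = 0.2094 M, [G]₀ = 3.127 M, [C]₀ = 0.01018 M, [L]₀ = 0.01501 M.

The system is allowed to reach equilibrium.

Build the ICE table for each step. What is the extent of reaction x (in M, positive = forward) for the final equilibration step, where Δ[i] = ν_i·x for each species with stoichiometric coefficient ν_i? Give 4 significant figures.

x = 0.05847 M

Q₀ = 7.9882e-05 vs Keq = 9.917 ⇒ Q<K, forward
Step 1:
                   A          G          C          L
  init        0.2094      3.127    0.01018    0.01501
  Δ          -0.1754   -0.05847    0.05847     0.1169
  eq         0.03399      3.069    0.06865     0.1319
  solve Keq expr → x = 0.05847; check Q = 9.917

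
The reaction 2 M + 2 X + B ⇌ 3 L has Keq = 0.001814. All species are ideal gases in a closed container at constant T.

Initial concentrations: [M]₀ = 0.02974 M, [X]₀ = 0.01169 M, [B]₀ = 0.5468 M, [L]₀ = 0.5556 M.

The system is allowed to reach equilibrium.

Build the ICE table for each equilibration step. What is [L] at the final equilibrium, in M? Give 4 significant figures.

Q₀ = 2.5951e+06 vs Keq = 0.001814 ⇒ Q>K, reverse
Step 1:
                    M           X           B           L
  init        0.02974     0.01169      0.5468      0.5556
  Δ            0.3509      0.3509      0.1755     -0.5264
  eq           0.3807      0.3626      0.7223     0.02923
  solve Keq expr → x = -0.1755; check Q = 0.001814

[L]_eq = 0.02923 M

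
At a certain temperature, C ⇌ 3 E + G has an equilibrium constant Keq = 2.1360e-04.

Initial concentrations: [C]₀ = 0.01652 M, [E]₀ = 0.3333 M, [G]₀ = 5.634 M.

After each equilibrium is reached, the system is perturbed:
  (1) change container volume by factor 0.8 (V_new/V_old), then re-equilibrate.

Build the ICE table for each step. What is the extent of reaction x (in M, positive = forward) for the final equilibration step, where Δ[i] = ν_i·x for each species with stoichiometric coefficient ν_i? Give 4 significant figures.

x = -0.00138 M

Q₀ = 12.63 vs Keq = 2.1360e-04 ⇒ Q>K, reverse
Step 1:
                  C         E         G
  I         0.01652    0.3333     5.634
  C          0.1055   -0.3165   -0.1055
  E           0.122   0.01677     5.528
  solve Keq expr → x = -0.1055; check Q = 2.1360e-04
Then change container volume by factor 0.8 (V_new/V_old).
Step 2:
                  C         E         G
  I          0.1525   0.02096     6.911
  C         0.00138 -0.004141  -0.00138
  E          0.1539   0.01682     6.909
  solve Keq expr → x = -0.00138; check Q = 2.1360e-04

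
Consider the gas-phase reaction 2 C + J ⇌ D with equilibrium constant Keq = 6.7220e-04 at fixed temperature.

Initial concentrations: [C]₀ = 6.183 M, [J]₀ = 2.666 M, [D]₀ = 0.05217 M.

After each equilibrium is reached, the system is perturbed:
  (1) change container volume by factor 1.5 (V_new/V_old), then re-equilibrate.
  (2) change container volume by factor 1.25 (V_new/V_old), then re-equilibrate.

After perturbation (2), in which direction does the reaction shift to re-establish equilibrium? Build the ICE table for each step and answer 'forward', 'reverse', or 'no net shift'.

Q₀ = 5.1187e-04 vs Keq = 6.7220e-04 ⇒ Q<K, forward
Step 1:
                  C         J         D
  I           6.183     2.666   0.05217
  C        -0.03055  -0.01528   0.01528
  E           6.152     2.651   0.06745
  solve Keq expr → x = 0.01528; check Q = 6.7220e-04
Then change container volume by factor 1.5 (V_new/V_old).
Step 2:
                  C         J         D
  I           4.102     1.767   0.04496
  C         0.04845   0.02422  -0.02422
  E            4.15     1.791   0.02074
  solve Keq expr → x = -0.02422; check Q = 6.7220e-04
Then change container volume by factor 1.25 (V_new/V_old).
Step 3:
                  C         J         D
  I            3.32     1.433   0.01659
  C         0.01171  0.005854 -0.005854
  E           3.332     1.439   0.01074
  solve Keq expr → x = -0.005854; check Q = 6.7220e-04

Direction: reverse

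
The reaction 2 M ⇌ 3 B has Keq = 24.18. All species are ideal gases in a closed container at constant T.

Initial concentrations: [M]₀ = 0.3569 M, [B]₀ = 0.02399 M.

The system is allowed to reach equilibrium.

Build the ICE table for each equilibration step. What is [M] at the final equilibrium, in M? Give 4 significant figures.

[M]_eq = 0.06411 M

Q₀ = 1.0839e-04 vs Keq = 24.18 ⇒ Q<K, forward
Step 1:
                    M           B
  init         0.3569     0.02399
  Δ           -0.2928      0.4392
  eq          0.06411      0.4632
  solve Keq expr → x = 0.1464; check Q = 24.18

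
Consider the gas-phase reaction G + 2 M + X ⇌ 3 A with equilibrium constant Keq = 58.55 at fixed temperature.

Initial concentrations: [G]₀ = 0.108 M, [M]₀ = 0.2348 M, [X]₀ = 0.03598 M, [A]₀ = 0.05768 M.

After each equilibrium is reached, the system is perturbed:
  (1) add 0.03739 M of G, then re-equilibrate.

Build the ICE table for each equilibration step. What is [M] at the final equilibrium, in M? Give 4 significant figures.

[M]_eq = 0.1835 M

Q₀ = 0.8958 vs Keq = 58.55 ⇒ Q<K, forward
Step 1:
                    G           M           X           A
  Initial       0.108      0.2348     0.03598     0.05768
  Change     -0.02368    -0.04736    -0.02368     0.07105
  Equil       0.08432      0.1874      0.0123      0.1287
  solve Keq expr → x = 0.02368; check Q = 58.55
Then add 0.03739 M of G.
Step 2:
                    G           M           X           A
  Initial      0.1217      0.1874      0.0123      0.1287
  Change    -0.001965   -0.003929   -0.001965    0.005894
  Equil        0.1197      0.1835     0.01033      0.1346
  solve Keq expr → x = 0.001965; check Q = 58.55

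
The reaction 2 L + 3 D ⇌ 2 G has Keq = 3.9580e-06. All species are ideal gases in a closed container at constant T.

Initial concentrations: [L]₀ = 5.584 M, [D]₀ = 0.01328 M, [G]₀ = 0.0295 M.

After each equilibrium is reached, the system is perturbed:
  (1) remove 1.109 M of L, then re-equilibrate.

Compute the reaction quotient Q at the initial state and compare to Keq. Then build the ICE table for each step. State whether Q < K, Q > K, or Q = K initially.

Q₀ = 11.92 vs Keq = 3.9580e-06 ⇒ Q>K, reverse
Step 1:
                   L          D          G
  Initial      5.584    0.01328     0.0295
  Change     0.02935    0.04402   -0.02935
  Equil        5.613     0.0573 1.5318e-04
  solve Keq expr → x = -0.01467; check Q = 3.9580e-06
Then remove 1.109 M of L.
Step 2:
                   L          D          G
  Initial      4.504     0.0573 1.5318e-04
  Change  3.0116e-05 4.5174e-05 -3.0116e-05
  Equil        4.504    0.05735 1.2306e-04
  solve Keq expr → x = -1.5058e-05; check Q = 3.9580e-06

Q₀ = 11.92; Q > K (proceeds reverse)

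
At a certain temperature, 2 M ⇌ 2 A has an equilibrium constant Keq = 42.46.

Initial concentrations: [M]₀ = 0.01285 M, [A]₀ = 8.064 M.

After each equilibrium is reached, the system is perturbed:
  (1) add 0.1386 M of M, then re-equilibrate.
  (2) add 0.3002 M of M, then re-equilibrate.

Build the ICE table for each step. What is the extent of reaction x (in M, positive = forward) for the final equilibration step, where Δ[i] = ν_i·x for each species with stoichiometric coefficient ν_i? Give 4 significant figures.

Q₀ = 3.9382e+05 vs Keq = 42.46 ⇒ Q>K, reverse
Step 1:
                   M          A
  Initial    0.01285      8.064
  Change       1.062     -1.062
  Equil        1.075      7.002
  solve Keq expr → x = -0.5309; check Q = 42.46
Then add 0.1386 M of M.
Step 2:
                   M          A
  Initial      1.213      7.002
  Change     -0.1202     0.1202
  Equil        1.093      7.122
  solve Keq expr → x = 0.06008; check Q = 42.46
Then add 0.3002 M of M.
Step 3:
                   M          A
  Initial      1.393      7.122
  Change     -0.2603     0.2603
  Equil        1.133      7.383
  solve Keq expr → x = 0.1301; check Q = 42.46

x = 0.1301 M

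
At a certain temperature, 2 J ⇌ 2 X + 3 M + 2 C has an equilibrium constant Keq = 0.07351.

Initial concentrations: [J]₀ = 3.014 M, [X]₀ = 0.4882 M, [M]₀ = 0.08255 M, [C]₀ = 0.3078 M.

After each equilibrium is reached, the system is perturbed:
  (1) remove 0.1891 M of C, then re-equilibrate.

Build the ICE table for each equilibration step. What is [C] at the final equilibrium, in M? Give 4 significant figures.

[C]_eq = 0.689 M

Q₀ = 1.3983e-06 vs Keq = 0.07351 ⇒ Q<K, forward
Step 1:
                    J           X           M           C
  I             3.014      0.4882     0.08255      0.3078
  C           -0.5222      0.5222      0.7833      0.5222
  E             2.492        1.01      0.8658        0.83
  solve Keq expr → x = 0.2611; check Q = 0.07351
Then remove 0.1891 M of C.
Step 2:
                    J           X           M           C
  I             2.492        1.01      0.8658      0.6409
  C          -0.04812     0.04812     0.07219     0.04812
  E             2.444       1.059       0.938       0.689
  solve Keq expr → x = 0.02406; check Q = 0.07351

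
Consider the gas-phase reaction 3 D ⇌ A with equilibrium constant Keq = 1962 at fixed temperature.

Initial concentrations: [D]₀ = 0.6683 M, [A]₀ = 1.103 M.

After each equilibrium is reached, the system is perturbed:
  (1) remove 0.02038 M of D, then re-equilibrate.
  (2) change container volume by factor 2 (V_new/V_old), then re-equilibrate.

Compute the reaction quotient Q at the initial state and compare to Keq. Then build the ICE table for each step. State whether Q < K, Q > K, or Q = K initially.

Q₀ = 3.695 vs Keq = 1962 ⇒ Q<K, forward
Step 1:
                    D           A
  init         0.6683       1.103
  Δ           -0.5812      0.1937
  eq          0.08711       1.297
  solve Keq expr → x = 0.1937; check Q = 1962
Then remove 0.02038 M of D.
Step 2:
                    D           A
  init        0.06673       1.297
  Δ           0.02023   -0.006743
  eq          0.08696        1.29
  solve Keq expr → x = -0.006743; check Q = 1962
Then change container volume by factor 2 (V_new/V_old).
Step 3:
                    D           A
  init        0.04348       0.645
  Δ           0.02524   -0.008412
  eq          0.06872      0.6366
  solve Keq expr → x = -0.008412; check Q = 1962

Q₀ = 3.695; Q < K (proceeds forward)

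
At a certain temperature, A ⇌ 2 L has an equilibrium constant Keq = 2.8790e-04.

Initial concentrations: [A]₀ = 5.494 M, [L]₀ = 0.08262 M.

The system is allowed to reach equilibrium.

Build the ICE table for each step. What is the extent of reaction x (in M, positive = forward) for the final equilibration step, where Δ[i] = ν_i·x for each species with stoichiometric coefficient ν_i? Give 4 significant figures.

Q₀ = 0.001242 vs Keq = 2.8790e-04 ⇒ Q>K, reverse
Step 1:
                    A           L
  init          5.494     0.08262
  Δ           0.02139    -0.04277
  eq            5.515     0.03985
  solve Keq expr → x = -0.02139; check Q = 2.8790e-04

x = -0.02139 M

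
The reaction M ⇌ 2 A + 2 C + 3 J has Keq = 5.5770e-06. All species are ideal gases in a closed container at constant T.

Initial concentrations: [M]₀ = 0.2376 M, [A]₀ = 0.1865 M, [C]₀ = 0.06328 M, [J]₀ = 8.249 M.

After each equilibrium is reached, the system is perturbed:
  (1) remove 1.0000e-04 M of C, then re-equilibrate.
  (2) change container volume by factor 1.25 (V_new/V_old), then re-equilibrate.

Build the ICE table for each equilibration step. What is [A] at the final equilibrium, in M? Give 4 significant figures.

Q₀ = 0.329 vs Keq = 5.5770e-06 ⇒ Q>K, reverse
Step 1:
                   M          A          C          J
  init        0.2376     0.1865    0.06328      8.249
  Δ          0.03143   -0.06285   -0.06285   -0.09428
  eq           0.269     0.1236 4.2541e-04      8.155
  solve Keq expr → x = -0.03143; check Q = 5.5770e-06
Then remove 1.0000e-04 M of C.
Step 2:
                   M          A          C          J
  init         0.269     0.1236 3.2541e-04      8.155
  Δ       -4.9803e-05 9.9607e-05 9.9607e-05 1.4941e-04
  eq           0.269     0.1237 4.2502e-04      8.155
  solve Keq expr → x = 4.9803e-05; check Q = 5.5770e-06
Then change container volume by factor 1.25 (V_new/V_old).
Step 3:
                   M          A          C          J
  init        0.2152      0.099 3.4001e-04      6.524
  Δ       -1.6080e-04 3.2160e-04 3.2160e-04 4.8241e-04
  eq           0.215    0.09932 6.6162e-04      6.524
  solve Keq expr → x = 1.6080e-04; check Q = 5.5770e-06

[A]_eq = 0.09932 M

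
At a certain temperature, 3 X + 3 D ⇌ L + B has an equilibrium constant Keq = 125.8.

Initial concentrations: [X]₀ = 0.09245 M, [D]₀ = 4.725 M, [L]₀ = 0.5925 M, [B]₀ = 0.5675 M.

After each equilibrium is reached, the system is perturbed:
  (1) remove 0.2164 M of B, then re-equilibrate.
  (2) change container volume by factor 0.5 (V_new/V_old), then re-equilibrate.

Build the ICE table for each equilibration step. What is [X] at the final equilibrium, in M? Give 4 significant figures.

Q₀ = 4.034 vs Keq = 125.8 ⇒ Q<K, forward
Step 1:
                  X         D         L         B
  I         0.09245     4.725    0.5925    0.5675
  C        -0.06199  -0.06199   0.02066   0.02066
  E         0.03046     4.663    0.6132    0.5882
  solve Keq expr → x = 0.02066; check Q = 125.8
Then remove 0.2164 M of B.
Step 2:
                  X         D         L         B
  I         0.03046     4.663    0.6132    0.3718
  C       -0.004243 -0.004243  0.001414  0.001414
  E         0.02622     4.659    0.6146    0.3732
  solve Keq expr → x = 0.001414; check Q = 125.8
Then change container volume by factor 0.5 (V_new/V_old).
Step 3:
                  X         D         L         B
  I         0.05244     9.318     1.229    0.7464
  C         -0.0314   -0.0314   0.01047   0.01047
  E         0.02104     9.286      1.24    0.7568
  solve Keq expr → x = 0.01047; check Q = 125.8

[X]_eq = 0.02104 M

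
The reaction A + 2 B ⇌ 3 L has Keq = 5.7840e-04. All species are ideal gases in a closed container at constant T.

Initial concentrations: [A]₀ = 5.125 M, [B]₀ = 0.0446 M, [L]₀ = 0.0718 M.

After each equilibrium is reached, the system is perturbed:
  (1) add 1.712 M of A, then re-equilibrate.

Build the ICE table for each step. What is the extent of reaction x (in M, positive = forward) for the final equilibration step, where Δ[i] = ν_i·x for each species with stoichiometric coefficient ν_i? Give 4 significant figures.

x = 7.3661e-04 M

Q₀ = 0.03631 vs Keq = 5.7840e-04 ⇒ Q>K, reverse
Step 1:
                   A          B          L
  I            5.125     0.0446     0.0718
  C          0.01538    0.03076   -0.04614
  E             5.14    0.07536    0.02566
  solve Keq expr → x = -0.01538; check Q = 5.7840e-04
Then add 1.712 M of A.
Step 2:
                   A          B          L
  I            6.852    0.07536    0.02566
  C       -7.3661e-04  -0.001473    0.00221
  E            6.852    0.07389    0.02787
  solve Keq expr → x = 7.3661e-04; check Q = 5.7840e-04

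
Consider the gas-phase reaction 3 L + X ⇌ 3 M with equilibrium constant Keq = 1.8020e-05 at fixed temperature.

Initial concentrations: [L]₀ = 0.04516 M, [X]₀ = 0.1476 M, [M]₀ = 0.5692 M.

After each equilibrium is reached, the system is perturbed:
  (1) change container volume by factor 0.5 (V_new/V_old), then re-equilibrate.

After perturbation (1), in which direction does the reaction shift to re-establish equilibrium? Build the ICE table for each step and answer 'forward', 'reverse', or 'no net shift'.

Direction: forward

Q₀ = 1.3566e+04 vs Keq = 1.8020e-05 ⇒ Q>K, reverse
Step 1:
                  L         X         M
  Initial   0.04516    0.1476    0.5692
  Change     0.5582    0.1861   -0.5582
  Equil      0.6034    0.3337   0.01097
  solve Keq expr → x = -0.1861; check Q = 1.8020e-05
Then change container volume by factor 0.5 (V_new/V_old).
Step 2:
                  L         X         M
  Initial     1.207    0.6674   0.02194
  Change  -0.005551  -0.00185  0.005551
  Equil       1.201    0.6655    0.0275
  solve Keq expr → x = 0.00185; check Q = 1.8020e-05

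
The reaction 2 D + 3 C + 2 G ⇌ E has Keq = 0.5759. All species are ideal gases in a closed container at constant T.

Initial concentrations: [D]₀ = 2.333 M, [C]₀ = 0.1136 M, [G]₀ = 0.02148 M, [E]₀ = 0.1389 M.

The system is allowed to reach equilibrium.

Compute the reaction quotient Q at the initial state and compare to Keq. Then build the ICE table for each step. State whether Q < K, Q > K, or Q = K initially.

Q₀ = 3.7728e+04 vs Keq = 0.5759 ⇒ Q>K, reverse
Step 1:
                  D         C         G         E
  init        2.333    0.1136   0.02148    0.1389
  Δ          0.2309    0.3463    0.2309   -0.1154
  eq          2.564    0.4599    0.2524   0.02346
  solve Keq expr → x = -0.1154; check Q = 0.5759

Q₀ = 3.7728e+04; Q > K (proceeds reverse)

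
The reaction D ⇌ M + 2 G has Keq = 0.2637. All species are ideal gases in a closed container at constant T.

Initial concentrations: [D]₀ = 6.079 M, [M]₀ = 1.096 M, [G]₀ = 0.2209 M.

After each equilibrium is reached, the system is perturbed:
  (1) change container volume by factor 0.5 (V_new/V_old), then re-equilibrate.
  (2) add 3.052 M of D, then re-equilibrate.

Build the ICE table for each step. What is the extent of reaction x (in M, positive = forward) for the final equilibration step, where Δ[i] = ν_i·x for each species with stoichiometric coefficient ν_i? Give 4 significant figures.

Q₀ = 0.008798 vs Keq = 0.2637 ⇒ Q<K, forward
Step 1:
                   D          M          G
  Initial      6.079      1.096     0.2209
  Change     -0.3916     0.3916     0.7832
  Equil        5.687      1.488      1.004
  solve Keq expr → x = 0.3916; check Q = 0.2637
Then change container volume by factor 0.5 (V_new/V_old).
Step 2:
                   D          M          G
  Initial      11.37      2.975      2.008
  Change      0.4486    -0.4486    -0.8973
  Equil        11.82      2.527      1.111
  solve Keq expr → x = -0.4486; check Q = 0.2637
Then add 3.052 M of D.
Step 3:
                   D          M          G
  Initial      14.88      2.527      1.111
  Change    -0.05918    0.05918     0.1184
  Equil        14.82      2.586      1.229
  solve Keq expr → x = 0.05918; check Q = 0.2637

x = 0.05918 M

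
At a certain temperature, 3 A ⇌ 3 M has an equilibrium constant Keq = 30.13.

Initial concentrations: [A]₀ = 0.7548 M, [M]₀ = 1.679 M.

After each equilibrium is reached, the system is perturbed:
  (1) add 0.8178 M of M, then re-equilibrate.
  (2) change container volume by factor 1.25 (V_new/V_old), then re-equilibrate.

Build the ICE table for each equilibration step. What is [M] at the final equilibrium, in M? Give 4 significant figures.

Q₀ = 11.01 vs Keq = 30.13 ⇒ Q<K, forward
Step 1:
                    A           M
  I            0.7548       1.679
  C           -0.1629      0.1629
  E            0.5919       1.842
  solve Keq expr → x = 0.05429; check Q = 30.13
Then add 0.8178 M of M.
Step 2:
                    A           M
  I            0.5919        2.66
  C            0.1989     -0.1989
  E            0.7908       2.461
  solve Keq expr → x = -0.0663; check Q = 30.13
Then change container volume by factor 1.25 (V_new/V_old).
Step 3:
                    A           M
  I            0.6327       1.969
  C                 0           0
  E            0.6327       1.969
  solve Keq expr → x = 0; check Q = 30.13

[M]_eq = 1.969 M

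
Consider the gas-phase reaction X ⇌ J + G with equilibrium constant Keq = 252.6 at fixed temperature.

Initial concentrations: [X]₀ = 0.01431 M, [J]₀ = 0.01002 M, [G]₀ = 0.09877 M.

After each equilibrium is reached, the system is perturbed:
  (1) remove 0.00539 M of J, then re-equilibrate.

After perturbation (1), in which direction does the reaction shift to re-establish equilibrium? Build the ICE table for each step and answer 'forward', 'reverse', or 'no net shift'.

Direction: forward

Q₀ = 0.06916 vs Keq = 252.6 ⇒ Q<K, forward
Step 1:
                   X          J          G
  init       0.01431    0.01002    0.09877
  Δ          -0.0143     0.0143     0.0143
  eq      1.0886e-05    0.02432     0.1131
  solve Keq expr → x = 0.0143; check Q = 252.6
Then remove 0.00539 M of J.
Step 2:
                   X          J          G
  init    1.0886e-05    0.01893     0.1131
  Δ       -2.4114e-06 2.4114e-06 2.4114e-06
  eq      8.4743e-06    0.01893     0.1131
  solve Keq expr → x = 2.4114e-06; check Q = 252.6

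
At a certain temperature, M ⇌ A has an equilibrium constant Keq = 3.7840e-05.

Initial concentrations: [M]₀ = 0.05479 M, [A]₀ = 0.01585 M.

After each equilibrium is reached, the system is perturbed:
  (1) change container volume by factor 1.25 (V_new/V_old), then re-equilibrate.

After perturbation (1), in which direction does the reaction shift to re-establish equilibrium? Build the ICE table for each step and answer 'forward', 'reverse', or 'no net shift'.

Direction: no net shift

Q₀ = 0.2893 vs Keq = 3.7840e-05 ⇒ Q>K, reverse
Step 1:
                    M           A
  I           0.05479     0.01585
  C           0.01585    -0.01585
  E           0.07064  2.6729e-06
  solve Keq expr → x = -0.01585; check Q = 3.7840e-05
Then change container volume by factor 1.25 (V_new/V_old).
Step 2:
                    M           A
  I           0.05651  2.1383e-06
  C                 0           0
  E           0.05651  2.1383e-06
  solve Keq expr → x = 0; check Q = 3.7840e-05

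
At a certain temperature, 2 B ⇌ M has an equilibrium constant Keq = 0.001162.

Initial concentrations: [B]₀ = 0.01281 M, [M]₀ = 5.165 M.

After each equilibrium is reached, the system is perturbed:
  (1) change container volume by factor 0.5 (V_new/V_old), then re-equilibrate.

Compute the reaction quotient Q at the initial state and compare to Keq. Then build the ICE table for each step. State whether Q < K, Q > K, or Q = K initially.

Q₀ = 3.1475e+04 vs Keq = 0.001162 ⇒ Q>K, reverse
Step 1:
                   B          M
  init       0.01281      5.165
  Δ            10.09     -5.046
  eq           10.11     0.1187
  solve Keq expr → x = -5.046; check Q = 0.001162
Then change container volume by factor 0.5 (V_new/V_old).
Step 2:
                   B          M
  init         20.21     0.2373
  Δ          -0.4343     0.2171
  eq           19.78     0.4545
  solve Keq expr → x = 0.2171; check Q = 0.001162

Q₀ = 3.1475e+04; Q > K (proceeds reverse)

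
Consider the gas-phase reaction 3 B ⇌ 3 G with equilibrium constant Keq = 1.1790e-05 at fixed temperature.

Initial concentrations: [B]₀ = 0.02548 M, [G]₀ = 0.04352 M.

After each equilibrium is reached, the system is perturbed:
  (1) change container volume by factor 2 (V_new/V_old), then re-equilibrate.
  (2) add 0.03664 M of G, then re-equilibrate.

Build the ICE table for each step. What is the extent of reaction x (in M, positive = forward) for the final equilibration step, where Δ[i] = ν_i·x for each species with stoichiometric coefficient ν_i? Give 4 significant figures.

x = -0.01194 M

Q₀ = 4.983 vs Keq = 1.1790e-05 ⇒ Q>K, reverse
Step 1:
                   B          G
  Initial    0.02548    0.04352
  Change     0.04198   -0.04198
  Equil      0.06746   0.001535
  solve Keq expr → x = -0.01399; check Q = 1.1790e-05
Then change container volume by factor 2 (V_new/V_old).
Step 2:
                   B          G
  Initial    0.03373 7.6774e-04
  Change           0          0
  Equil      0.03373 7.6774e-04
  solve Keq expr → x = 0; check Q = 1.1790e-05
Then add 0.03664 M of G.
Step 3:
                   B          G
  Initial    0.03373    0.03741
  Change     0.03582   -0.03582
  Equil      0.06956   0.001583
  solve Keq expr → x = -0.01194; check Q = 1.1790e-05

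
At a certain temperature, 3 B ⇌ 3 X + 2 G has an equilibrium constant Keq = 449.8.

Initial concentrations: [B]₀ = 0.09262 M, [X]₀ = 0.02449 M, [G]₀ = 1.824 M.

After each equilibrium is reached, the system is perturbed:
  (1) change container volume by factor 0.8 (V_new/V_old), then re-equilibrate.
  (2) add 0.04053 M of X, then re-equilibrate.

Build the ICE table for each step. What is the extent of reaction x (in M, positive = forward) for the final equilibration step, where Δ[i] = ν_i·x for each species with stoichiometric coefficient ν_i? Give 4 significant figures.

Q₀ = 0.0615 vs Keq = 449.8 ⇒ Q<K, forward
Step 1:
                   B          X          G
  I          0.09262    0.02449      1.824
  C         -0.07324    0.07324    0.04883
  E          0.01938    0.09773      1.873
  solve Keq expr → x = 0.02441; check Q = 449.8
Then change container volume by factor 0.8 (V_new/V_old).
Step 2:
                   B          X          G
  I          0.02422     0.1222      2.341
  C         0.003145  -0.003145  -0.002097
  E          0.02737      0.119      2.339
  solve Keq expr → x = -0.001048; check Q = 449.8
Then add 0.04053 M of X.
Step 3:
                   B          X          G
  I          0.02737     0.1595      2.339
  C         0.007537  -0.007537  -0.005025
  E          0.03491      0.152      2.334
  solve Keq expr → x = -0.002512; check Q = 449.8

x = -0.002512 M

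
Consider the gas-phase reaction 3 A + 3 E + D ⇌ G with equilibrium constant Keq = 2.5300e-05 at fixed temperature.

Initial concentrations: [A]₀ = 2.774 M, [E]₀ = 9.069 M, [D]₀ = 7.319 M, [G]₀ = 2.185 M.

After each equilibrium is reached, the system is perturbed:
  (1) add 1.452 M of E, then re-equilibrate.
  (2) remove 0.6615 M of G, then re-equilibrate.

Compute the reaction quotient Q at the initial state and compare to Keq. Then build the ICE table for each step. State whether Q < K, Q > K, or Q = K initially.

Q₀ = 1.8750e-05; Q < K (proceeds forward)

Q₀ = 1.8750e-05 vs Keq = 2.5300e-05 ⇒ Q<K, forward
Step 1:
                    A           E           D           G
  I             2.774       9.069       7.319       2.185
  C           -0.1817     -0.1817    -0.06057     0.06057
  E             2.592       8.887       7.258       2.246
  solve Keq expr → x = 0.06057; check Q = 2.5300e-05
Then add 1.452 M of E.
Step 2:
                    A           E           D           G
  I             2.592       10.34       7.258       2.246
  C            -0.266      -0.266    -0.08866     0.08866
  E             2.326       10.07        7.17       2.334
  solve Keq expr → x = 0.08866; check Q = 2.5300e-05
Then remove 0.6615 M of G.
Step 3:
                    A           E           D           G
  I             2.326       10.07        7.17       1.673
  C           -0.1768     -0.1768    -0.05895     0.05895
  E             2.149       9.896       7.111       1.732
  solve Keq expr → x = 0.05895; check Q = 2.5300e-05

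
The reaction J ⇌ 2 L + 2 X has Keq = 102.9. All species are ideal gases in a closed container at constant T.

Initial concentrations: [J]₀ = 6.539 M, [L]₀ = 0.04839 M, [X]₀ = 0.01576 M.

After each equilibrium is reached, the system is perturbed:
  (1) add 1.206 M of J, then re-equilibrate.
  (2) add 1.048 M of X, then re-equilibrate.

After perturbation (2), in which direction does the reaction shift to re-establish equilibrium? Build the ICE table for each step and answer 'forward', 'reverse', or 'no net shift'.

Q₀ = 8.8943e-08 vs Keq = 102.9 ⇒ Q<K, forward
Step 1:
                  J         L         X
  I           6.539   0.04839   0.01576
  C          -2.273     4.545     4.545
  E           4.266     4.594     4.561
  solve Keq expr → x = 2.273; check Q = 102.9
Then add 1.206 M of J.
Step 2:
                  J         L         X
  I           5.472     4.594     4.561
  C         -0.1321    0.2643    0.2643
  E            5.34     4.858     4.825
  solve Keq expr → x = 0.1321; check Q = 102.9
Then add 1.048 M of X.
Step 3:
                  J         L         X
  I            5.34     4.858     5.873
  C          0.2239   -0.4478   -0.4478
  E           5.564      4.41     5.426
  solve Keq expr → x = -0.2239; check Q = 102.9

Direction: reverse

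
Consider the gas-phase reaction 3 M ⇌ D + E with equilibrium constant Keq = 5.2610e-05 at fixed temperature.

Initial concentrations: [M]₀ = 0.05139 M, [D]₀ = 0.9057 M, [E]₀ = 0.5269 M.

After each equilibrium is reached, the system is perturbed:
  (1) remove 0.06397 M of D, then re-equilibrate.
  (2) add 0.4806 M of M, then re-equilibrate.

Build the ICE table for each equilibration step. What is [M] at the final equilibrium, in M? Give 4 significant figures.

Q₀ = 3516 vs Keq = 5.2610e-05 ⇒ Q>K, reverse
Step 1:
                    M           D           E
  I           0.05139      0.9057      0.5269
  C             1.579     -0.5263     -0.5263
  E              1.63      0.3794  6.0085e-04
  solve Keq expr → x = -0.5263; check Q = 5.2610e-05
Then remove 0.06397 M of D.
Step 2:
                    M           D           E
  I              1.63      0.3154  6.0085e-04
  C       -3.6328e-04  1.2109e-04  1.2109e-04
  E              1.63      0.3156  7.2194e-04
  solve Keq expr → x = 1.2109e-04; check Q = 5.2610e-05
Then add 0.4806 M of M.
Step 3:
                    M           D           E
  I             2.111      0.3156  7.2194e-04
  C         -0.002507  8.3572e-04  8.3572e-04
  E             2.108      0.3164    0.001558
  solve Keq expr → x = 8.3572e-04; check Q = 5.2610e-05

[M]_eq = 2.108 M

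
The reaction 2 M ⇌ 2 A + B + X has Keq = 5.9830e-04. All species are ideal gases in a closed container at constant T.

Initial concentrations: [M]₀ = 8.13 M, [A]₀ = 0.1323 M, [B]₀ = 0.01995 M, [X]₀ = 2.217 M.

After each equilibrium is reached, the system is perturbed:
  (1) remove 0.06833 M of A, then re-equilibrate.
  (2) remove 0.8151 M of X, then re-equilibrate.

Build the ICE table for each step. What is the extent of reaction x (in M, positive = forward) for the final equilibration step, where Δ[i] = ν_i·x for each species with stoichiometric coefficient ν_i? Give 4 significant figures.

x = 0.02256 M

Q₀ = 1.1712e-05 vs Keq = 5.9830e-04 ⇒ Q<K, forward
Step 1:
                    M           A           B           X
  init           8.13      0.1323     0.01995       2.217
  Δ           -0.2197      0.2197      0.1099      0.1099
  eq             7.91       0.352      0.1298       2.327
  solve Keq expr → x = 0.1099; check Q = 5.9830e-04
Then remove 0.06833 M of A.
Step 2:
                    M           A           B           X
  init           7.91      0.2837      0.1298       2.327
  Δ          -0.04058     0.04058     0.02029     0.02029
  eq             7.87      0.3243      0.1501       2.347
  solve Keq expr → x = 0.02029; check Q = 5.9830e-04
Then remove 0.8151 M of X.
Step 3:
                    M           A           B           X
  init           7.87      0.3243      0.1501       1.532
  Δ          -0.04511     0.04511     0.02256     0.02256
  eq            7.825      0.3694      0.1727       1.555
  solve Keq expr → x = 0.02256; check Q = 5.9830e-04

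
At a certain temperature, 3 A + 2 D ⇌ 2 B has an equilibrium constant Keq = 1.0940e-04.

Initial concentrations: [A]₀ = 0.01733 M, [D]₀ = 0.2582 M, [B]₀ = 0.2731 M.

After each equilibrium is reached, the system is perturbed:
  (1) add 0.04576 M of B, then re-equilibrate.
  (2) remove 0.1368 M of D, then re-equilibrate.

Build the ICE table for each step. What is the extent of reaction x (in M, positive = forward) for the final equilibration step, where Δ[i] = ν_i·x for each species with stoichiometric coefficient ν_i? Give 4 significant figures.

Q₀ = 2.1495e+05 vs Keq = 1.0940e-04 ⇒ Q>K, reverse
Step 1:
                    A           D           B
  I           0.01733      0.2582      0.2731
  C            0.4073      0.2716     -0.2716
  E            0.4247      0.5298    0.001534
  solve Keq expr → x = -0.1358; check Q = 1.0940e-04
Then add 0.04576 M of B.
Step 2:
                    A           D           B
  I            0.4247      0.5298     0.04729
  C           0.06782     0.04521    -0.04521
  E            0.4925       0.575    0.002079
  solve Keq expr → x = -0.02261; check Q = 1.0940e-04
Then remove 0.1368 M of D.
Step 3:
                    A           D           B
  I            0.4925      0.4382    0.002079
  C        7.3385e-04  4.8923e-04 -4.8923e-04
  E            0.4932      0.4387    0.001589
  solve Keq expr → x = -2.4462e-04; check Q = 1.0940e-04

x = -2.4462e-04 M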